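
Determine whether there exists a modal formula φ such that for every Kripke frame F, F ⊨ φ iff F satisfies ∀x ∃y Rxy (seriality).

This is a Sahlqvist condition; the D axiom □p → ◇p defines it.
Suppose □p→◇p is valid. At any x set V(p)=W. Then □p at x, so ◇p at x, so x has a successor.

Definable; □p → ◇p defines it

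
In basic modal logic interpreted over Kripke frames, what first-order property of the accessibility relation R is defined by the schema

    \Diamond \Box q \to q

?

Symmetry

This is a form of the B axiom.
Its frame correspondent is symmetry — \forall x \forall y (Rxy \to Ryx).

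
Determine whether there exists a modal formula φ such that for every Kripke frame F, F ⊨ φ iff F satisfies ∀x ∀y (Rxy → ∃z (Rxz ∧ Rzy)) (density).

Yes — defined by □□r → □r

This is a Sahlqvist condition; the C4 axiom □□r → □r defines it.
Suppose □□r→□r is valid. Take Rxy and set V(r)={w : xR²w}. Then □□r at x, so □r at x, so r at y, i.e. ∃z(Rxz∧Rzy).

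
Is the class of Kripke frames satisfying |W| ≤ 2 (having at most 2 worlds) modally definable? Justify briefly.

Any modally definable frame class is closed under disjoint unions.
Any modal formula valid on each of 3 disjoint one-world frames is valid on their disjoint union (validity is preserved under disjoint unions). Each one-world frame has |W|=1≤2, but the union has |W|=3.
So no modal formula (or set of formulas) defines exactly the |W|≤2 frames.

Not definable by any modal formula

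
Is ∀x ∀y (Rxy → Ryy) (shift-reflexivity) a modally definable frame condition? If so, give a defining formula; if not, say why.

This is a Sahlqvist condition; the T□ axiom □(□p → p) defines it.
Suppose □(□p→p) is valid. Take Rxy and set V(p)={w : Ryw}. Then at y, □p holds; since □(□p→p) at x, □p→p at y, so p at y, i.e. Ryy.

Definable; □(□p → p) defines it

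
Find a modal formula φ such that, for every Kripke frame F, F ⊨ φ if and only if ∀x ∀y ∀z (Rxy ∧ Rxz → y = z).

◇ψ → □ψ

This is partial functionality; the standard corresponding axiom is CD: ◇ψ → □ψ.
Suppose ◇ψ→□ψ is valid. Take Rxy, Rxz and set V(ψ)={y}. Then ◇ψ at x, so □ψ at x, so ψ at z, i.e. z=y.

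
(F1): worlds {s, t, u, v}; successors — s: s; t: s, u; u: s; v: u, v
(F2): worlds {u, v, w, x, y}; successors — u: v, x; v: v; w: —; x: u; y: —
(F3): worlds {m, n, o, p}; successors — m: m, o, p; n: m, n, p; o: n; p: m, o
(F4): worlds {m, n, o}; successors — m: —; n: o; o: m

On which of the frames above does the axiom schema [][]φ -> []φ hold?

(F3)

The schema corresponds to density: forall x forall y (Rxy -> exists z (Rxz & Rzy)).
(F1): fails — Rtu but no z with Rtz and Rzu.
(F2): fails — Rxu but no z with Rxz and Rzu.
(F3): holds.
(F4): fails — Rno but no z with Rnz and Rzo.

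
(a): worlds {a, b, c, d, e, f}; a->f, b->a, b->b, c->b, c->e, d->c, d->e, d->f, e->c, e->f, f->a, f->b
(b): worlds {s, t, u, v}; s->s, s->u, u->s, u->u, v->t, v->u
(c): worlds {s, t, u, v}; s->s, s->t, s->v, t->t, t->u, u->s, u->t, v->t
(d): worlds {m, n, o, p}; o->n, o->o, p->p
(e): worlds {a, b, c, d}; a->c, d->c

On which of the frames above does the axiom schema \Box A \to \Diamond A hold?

This is the axiom for seriality; its first-order frame correspondent is \forall x \exists y Rxy.
(a): condition met.
(b): fails — world t has no successor.
(c): condition met.
(d): fails — world m has no successor.
(e): fails — world b has no successor.

(a), (c)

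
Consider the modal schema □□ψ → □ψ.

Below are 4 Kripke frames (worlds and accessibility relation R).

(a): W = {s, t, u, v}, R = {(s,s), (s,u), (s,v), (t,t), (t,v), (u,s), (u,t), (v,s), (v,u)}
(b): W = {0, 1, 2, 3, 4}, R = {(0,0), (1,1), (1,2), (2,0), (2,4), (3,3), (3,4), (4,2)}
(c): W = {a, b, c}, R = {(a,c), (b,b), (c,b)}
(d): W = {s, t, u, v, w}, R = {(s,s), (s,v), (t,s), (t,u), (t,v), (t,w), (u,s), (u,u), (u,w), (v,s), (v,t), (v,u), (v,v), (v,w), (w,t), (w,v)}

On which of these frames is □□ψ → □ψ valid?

The schema corresponds to density: ∀x ∀y (Rxy → ∃z (Rxz ∧ Rzy)).
(a): satisfies the condition.
(b): fails — R24 but no z with R2z and Rz4.
(c): fails — Rac but no z with Raz and Rzc.
(d): satisfies the condition.

(a), (d)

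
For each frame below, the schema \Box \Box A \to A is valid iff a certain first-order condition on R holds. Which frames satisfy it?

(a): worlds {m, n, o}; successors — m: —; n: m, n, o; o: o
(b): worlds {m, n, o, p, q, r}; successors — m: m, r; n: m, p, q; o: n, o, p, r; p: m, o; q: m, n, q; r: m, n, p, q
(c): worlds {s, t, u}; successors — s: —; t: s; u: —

The schema corresponds to a generalized confluence (Geach) condition: \forall x \exists w (x R^2 w \wedge x = w).
(a): fails — at m but no w with mR²w and m=w.
(b): ✓.
(c): fails — at s but no w with sR²w and s=w.
Valid on: (b).

(b)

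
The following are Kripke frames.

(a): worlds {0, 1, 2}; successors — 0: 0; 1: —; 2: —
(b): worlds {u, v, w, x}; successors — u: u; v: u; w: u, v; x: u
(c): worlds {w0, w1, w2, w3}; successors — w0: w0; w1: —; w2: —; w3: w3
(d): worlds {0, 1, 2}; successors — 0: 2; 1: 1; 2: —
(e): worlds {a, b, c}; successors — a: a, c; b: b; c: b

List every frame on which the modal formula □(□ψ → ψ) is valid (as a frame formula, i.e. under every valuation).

(a), (c)

Frame correspondent (Sahlqvist): ∀x ∀y (Rxy → Ryy) — i.e. shift-reflexivity.
(a): condition met.
(b): fails — Rwv but not Rvv.
(c): condition met.
(d): fails — R02 but not R22.
(e): fails — Rac but not Rcc.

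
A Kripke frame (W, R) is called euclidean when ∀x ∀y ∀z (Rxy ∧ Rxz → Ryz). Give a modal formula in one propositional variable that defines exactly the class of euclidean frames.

◇s → □◇s

A defining formula is ◇s → □◇s (the 5 axiom).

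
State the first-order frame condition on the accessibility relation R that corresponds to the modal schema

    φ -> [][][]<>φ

This is a Sahlqvist (Geach-type) schema ◇^0□^0φ → □^3◇^1φ.
Minimal-valuation argument: fix x; take any y with xR^0y and any z with xR^3z. Set V(φ) to the set of worlds R-reachable from y in exactly 0 steps. Then □^0φ holds at y, so the antecedent holds at x; validity forces ◇^1φ at z, giving a w with zR^1w and yR^0w.
First-order correspondent: forall x forall z (x R^3 z -> exists w (x = w & zRw)).

forall x forall z (x R^3 z -> exists w (x = w & zRw))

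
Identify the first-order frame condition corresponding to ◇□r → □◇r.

convergence: ∀x ∀y ∀z (Rxy ∧ Rxz → ∃w (Ryw ∧ Rzw))

Suppose ◇□r→□◇r is valid. Take Rxy, Rxz and set V(r)={w : Ryw}. Then □r at y so ◇□r at x, so □◇r at x, so ◇r at z, giving w with Rzw and Ryw.
Conversely, on a frame with convergence the schema holds at every world under every valuation.
So the correspondent is convergence.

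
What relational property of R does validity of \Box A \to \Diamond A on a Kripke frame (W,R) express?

Suppose □A→◇A is valid. At any x set V(A)=W. Then □A at x, so ◇A at x, so x has a successor.
Conversely, on a frame with seriality the schema holds at every world under every valuation.
Frame condition: \forall x \exists y Rxy.

seriality: \forall x \exists y Rxy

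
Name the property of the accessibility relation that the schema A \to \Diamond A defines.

reflexivity

This schema is equivalent to the T axiom □A → A.
It corresponds to reflexivity: \forall x Rxx.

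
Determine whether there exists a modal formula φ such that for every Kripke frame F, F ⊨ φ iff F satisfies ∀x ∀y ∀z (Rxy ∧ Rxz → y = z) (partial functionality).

Definable; ◇r → □r defines it

Yes: it is partial functionality, defined by the CD schema ◇r → □r.
Suppose ◇r→□r is valid. Take Rxy, Rxz and set V(r)={y}. Then ◇r at x, so □r at x, so r at z, i.e. z=y.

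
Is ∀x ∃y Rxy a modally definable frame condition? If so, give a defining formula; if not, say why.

Yes — defined by □r → ◇r

Yes: it is seriality, defined by the D schema □r → ◇r.
Suppose □r→◇r is valid. At any x set V(r)=W. Then □r at x, so ◇r at x, so x has a successor.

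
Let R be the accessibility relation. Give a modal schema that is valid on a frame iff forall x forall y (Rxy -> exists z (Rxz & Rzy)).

□□ψ → □ψ

The condition is density. The C4 schema □□ψ → □ψ defines it.
Suppose □□ψ→□ψ is valid. Take Rxy and set V(ψ)={w : xR²w}. Then □□ψ at x, so □ψ at x, so ψ at y, i.e. ∃z(Rxz∧Rzy).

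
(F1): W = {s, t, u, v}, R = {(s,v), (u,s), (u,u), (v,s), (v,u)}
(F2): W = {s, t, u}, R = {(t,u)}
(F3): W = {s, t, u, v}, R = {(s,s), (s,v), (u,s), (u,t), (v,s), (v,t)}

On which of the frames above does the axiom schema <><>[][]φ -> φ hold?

This is the axiom for a generalized confluence (Geach) condition; its first-order frame correspondent is forall x forall y (x R^2 y -> exists w (y R^2 w & x = w)).
(F1): fails — vR²s but no w with sR²w and v=w.
(F2): condition met.
(F3): fails — sR²t but no w with tR²w and s=w.
Valid on: (F2).

(F2)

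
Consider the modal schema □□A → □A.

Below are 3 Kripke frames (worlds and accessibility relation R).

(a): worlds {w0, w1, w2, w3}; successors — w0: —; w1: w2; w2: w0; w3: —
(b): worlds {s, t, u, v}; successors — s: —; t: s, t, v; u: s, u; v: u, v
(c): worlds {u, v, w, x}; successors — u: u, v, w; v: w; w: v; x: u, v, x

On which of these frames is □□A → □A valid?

(b)

Frame correspondent (Sahlqvist): ∀x ∀y (Rxy → ∃z (Rxz ∧ Rzy)) — i.e. density.
(a): fails — Rw1w2 but no z with Rw1z and Rzw2.
(b): holds.
(c): fails — Rvw but no z with Rvz and Rzw.
Valid on: (b).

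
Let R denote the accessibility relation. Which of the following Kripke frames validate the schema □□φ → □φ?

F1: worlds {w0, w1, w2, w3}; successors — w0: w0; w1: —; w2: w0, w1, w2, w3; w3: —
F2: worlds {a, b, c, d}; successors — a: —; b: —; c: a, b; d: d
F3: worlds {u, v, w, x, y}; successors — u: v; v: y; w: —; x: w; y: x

F1

Frame correspondent (Sahlqvist): ∀x ∀y (Rxy → ∃z (Rxz ∧ Rzy)) — i.e. density.
F1: ✓.
F2: fails — Rca but no z with Rcz and Rza.
F3: fails — Ruv but no z with Ruz and Rzv.
Valid on: F1.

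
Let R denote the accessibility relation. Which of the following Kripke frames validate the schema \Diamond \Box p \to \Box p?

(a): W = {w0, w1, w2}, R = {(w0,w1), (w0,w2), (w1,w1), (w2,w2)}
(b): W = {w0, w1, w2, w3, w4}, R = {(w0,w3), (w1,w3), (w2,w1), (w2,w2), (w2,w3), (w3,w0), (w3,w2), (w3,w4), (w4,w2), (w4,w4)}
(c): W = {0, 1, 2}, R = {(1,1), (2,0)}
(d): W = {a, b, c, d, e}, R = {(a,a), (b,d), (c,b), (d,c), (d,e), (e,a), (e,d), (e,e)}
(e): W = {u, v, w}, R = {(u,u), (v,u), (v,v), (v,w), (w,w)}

This is the axiom for a generalized confluence (Geach) condition; its first-order frame correspondent is \forall x \forall y \forall z ((xRy \wedge xRz) \to \exists w (yRw \wedge z = w)).
(a): fails — w0Rw1, w0Rw2 but no w with w1Rw and w2=w.
(b): fails — w0Rw3, w0Rw3 but no w with w3Rw and w3=w.
(c): fails — 2R0, 2R0 but no w with 0Rw and 0=w.
(d): fails — bRd, bRd but no w with dRw and d=w.
(e): fails — vRu, vRv but no t with uRt and v=t.

none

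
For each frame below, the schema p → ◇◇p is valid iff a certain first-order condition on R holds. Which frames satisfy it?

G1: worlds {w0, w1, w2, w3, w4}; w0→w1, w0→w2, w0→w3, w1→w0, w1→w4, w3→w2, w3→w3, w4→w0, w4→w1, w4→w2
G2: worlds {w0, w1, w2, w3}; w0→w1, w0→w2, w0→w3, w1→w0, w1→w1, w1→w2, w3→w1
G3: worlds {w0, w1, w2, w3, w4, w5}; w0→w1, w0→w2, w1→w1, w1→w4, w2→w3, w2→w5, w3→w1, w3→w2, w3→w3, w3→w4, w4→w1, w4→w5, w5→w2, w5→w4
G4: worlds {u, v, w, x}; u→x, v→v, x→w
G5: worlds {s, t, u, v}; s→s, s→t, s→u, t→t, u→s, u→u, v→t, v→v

G5

This is the axiom for a generalized confluence (Geach) condition; its first-order frame correspondent is ∀x ∃w (x = w ∧ xR²w).
G1: fails — at w2 but no w with w2=w and w2R²w.
G2: fails — at w2 but no w with w2=w and w2R²w.
G3: fails — at w0 but no w with w0=w and w0R²w.
G4: fails — at u but no t with u=t and uR²t.
G5: ✓.
Valid on: G5.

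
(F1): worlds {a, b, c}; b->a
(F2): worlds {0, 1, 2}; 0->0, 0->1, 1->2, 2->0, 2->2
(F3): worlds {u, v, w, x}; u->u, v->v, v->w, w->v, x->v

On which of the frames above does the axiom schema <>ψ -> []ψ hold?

Frame correspondent (Sahlqvist): forall x forall y forall z (Rxy & Rxz -> y = z) — i.e. partial functionality.
(F1): satisfies the condition.
(F2): fails — 0 sees both 0 and 1.
(F3): fails — v sees both v and w.

(F1)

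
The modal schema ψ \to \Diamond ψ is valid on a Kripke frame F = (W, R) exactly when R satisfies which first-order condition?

Equivalently (dual form): □ψ → ψ.
Suppose □ψ→ψ is valid. At any x set V(ψ)={w : Rxw}. Then □ψ holds at x, so ψ holds at x, i.e. Rxx.
Conversely, on a frame with reflexivity the schema holds at every world under every valuation.
Frame condition: \forall x Rxx.

reflexivity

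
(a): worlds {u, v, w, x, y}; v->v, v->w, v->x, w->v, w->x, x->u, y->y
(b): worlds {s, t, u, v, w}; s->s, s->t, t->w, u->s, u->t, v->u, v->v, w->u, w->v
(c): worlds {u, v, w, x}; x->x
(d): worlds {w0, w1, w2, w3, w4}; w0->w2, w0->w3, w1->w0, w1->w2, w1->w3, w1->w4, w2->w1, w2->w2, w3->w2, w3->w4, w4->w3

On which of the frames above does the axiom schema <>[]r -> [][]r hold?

Frame correspondent (Sahlqvist): forall x forall y forall z ((xRy & x R^2 z) -> exists w (yRw & z = w)) — i.e. a generalized confluence (Geach) condition.
(a): fails — vRv, vR²u but no t with vRt and u=t.
(b): fails — sRs, sR²w but no w* with sRw* and w=w*.
(c): condition met.
(d): fails — w0Rw2, w0R²w4 but no w with w2Rw and w4=w.

(c)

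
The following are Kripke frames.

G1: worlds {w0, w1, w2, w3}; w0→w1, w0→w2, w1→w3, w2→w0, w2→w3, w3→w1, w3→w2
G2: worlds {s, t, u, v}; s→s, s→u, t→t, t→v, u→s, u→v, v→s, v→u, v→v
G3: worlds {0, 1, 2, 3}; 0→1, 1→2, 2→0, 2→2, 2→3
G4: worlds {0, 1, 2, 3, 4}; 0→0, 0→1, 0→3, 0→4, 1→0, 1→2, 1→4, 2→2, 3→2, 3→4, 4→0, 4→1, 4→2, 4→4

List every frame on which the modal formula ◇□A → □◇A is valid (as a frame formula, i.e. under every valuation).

Frame correspondent (Sahlqvist): ∀x ∀y ∀z (Rxy ∧ Rxz → ∃w (Ryw ∧ Rzw)) — i.e. convergence.
G1: holds.
G2: holds.
G3: fails — R23 and R23 but 3 and 3 have no common successor.
G4: fails — R10 and R12 but 0 and 2 have no common successor.

G1, G2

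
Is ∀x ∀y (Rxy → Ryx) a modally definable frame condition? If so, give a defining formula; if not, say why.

Yes, by p → □◇p

The condition is symmetry. A defining modal formula is p → □◇p.
Suppose p→□◇p is valid. Take Rxy and set V(p)={x}. Then p at x, so □◇p at x, so ◇p at y, so some z with Ryz has p; z=x, i.e. Ryx.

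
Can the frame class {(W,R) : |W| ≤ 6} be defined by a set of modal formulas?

Modal frame validity is preserved under disjoint unions.
Any modal formula valid on each of 7 disjoint one-world frames is valid on their disjoint union (validity is preserved under disjoint unions). Each one-world frame has |W|=1≤6, but the union has |W|=7.
Hence having at most 6 worlds is not modally definable.

Not definable by any modal formula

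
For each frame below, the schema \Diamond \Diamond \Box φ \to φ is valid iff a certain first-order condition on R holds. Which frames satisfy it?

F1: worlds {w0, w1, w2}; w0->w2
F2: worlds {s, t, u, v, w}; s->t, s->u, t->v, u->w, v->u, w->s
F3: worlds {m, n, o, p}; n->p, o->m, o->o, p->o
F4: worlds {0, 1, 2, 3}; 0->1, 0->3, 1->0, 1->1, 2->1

The schema corresponds to a generalized confluence (Geach) condition: \forall x \forall y (x R^2 y \to \exists w (yRw \wedge x = w)).
F1: ✓.
F2: fails — sR²v but no w* with vRw* and s=w*.
F3: fails — nR²o but no w with oRw and n=w.
F4: fails — 0R²0 but no w with 0Rw and 0=w.

F1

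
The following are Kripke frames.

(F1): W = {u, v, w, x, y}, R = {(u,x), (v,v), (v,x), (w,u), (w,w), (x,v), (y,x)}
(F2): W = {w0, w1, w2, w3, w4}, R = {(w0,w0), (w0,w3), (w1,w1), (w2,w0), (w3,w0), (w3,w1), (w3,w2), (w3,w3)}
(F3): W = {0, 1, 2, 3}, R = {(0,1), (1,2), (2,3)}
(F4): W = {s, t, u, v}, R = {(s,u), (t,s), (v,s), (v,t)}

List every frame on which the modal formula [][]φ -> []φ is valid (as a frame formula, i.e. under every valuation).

The schema corresponds to density: forall x forall y (Rxy -> exists z (Rxz & Rzy)).
(F1): fails — Ryx but no z with Ryz and Rzx.
(F2): condition met.
(F3): fails — R12 but no z with R1z and Rz2.
(F4): fails — Rsu but no z with Rsz and Rzu.

(F2)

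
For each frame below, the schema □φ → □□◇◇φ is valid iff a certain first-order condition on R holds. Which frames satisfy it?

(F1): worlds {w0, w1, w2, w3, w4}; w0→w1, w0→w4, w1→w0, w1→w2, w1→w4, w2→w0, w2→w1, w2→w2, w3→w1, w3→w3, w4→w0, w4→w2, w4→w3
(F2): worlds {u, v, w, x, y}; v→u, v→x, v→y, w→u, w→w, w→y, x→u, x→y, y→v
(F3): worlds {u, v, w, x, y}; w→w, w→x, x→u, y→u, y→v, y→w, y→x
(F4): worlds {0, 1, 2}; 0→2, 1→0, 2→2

The schema corresponds to a generalized confluence (Geach) condition: ∀x ∀z (xR²z → ∃w (xRw ∧ zR²w)).
(F1): satisfies the condition.
(F2): fails — vR²u but no t with vRt and uR²t.
(F3): fails — wR²u but no t with wRt and uR²t.
(F4): fails — 1R²2 but no w with 1Rw and 2R²w.

(F1)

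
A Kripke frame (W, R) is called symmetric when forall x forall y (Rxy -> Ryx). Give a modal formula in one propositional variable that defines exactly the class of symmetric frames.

r → □◇r

The condition is symmetry. The B schema r → □◇r defines it.
Suppose r→□◇r is valid. Take Rxy and set V(r)={x}. Then r at x, so □◇r at x, so ◇r at y, so some z with Ryz has r; z=x, i.e. Ryx.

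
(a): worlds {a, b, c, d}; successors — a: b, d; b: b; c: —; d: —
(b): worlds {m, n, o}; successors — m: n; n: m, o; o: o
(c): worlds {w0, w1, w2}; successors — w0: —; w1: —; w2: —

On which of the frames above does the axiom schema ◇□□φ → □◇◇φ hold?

(b), (c)

This is the axiom for a generalized confluence (Geach) condition; its first-order frame correspondent is ∀x ∀y ∀z ((xRy ∧ xRz) → ∃w (yR²w ∧ zR²w)).
(a): fails — aRb, aRd but no w with bR²w and dR²w.
(b): ✓.
(c): ✓.
Valid on: (b), (c).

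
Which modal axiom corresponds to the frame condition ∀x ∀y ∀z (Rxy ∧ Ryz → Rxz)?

□r → □□r

This is transitivity; the standard corresponding axiom is 4: □r → □□r.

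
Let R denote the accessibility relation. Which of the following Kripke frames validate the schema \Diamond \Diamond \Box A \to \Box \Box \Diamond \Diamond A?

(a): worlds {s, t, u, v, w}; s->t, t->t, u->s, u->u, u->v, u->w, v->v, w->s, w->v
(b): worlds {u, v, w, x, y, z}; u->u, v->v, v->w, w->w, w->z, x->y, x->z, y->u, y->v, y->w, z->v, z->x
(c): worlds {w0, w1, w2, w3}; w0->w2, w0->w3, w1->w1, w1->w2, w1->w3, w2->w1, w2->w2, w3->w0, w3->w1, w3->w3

(c)

The schema corresponds to a generalized confluence (Geach) condition: \forall x \forall y \forall z ((x R^2 y \wedge x R^2 z) \to \exists w (yRw \wedge z R^2 w)).
(a): fails — uR²s, uR²v but no w* with sRw* and vR²w*.
(b): fails — wR²x, wR²x but no t with xRt and xR²t.
(c): condition met.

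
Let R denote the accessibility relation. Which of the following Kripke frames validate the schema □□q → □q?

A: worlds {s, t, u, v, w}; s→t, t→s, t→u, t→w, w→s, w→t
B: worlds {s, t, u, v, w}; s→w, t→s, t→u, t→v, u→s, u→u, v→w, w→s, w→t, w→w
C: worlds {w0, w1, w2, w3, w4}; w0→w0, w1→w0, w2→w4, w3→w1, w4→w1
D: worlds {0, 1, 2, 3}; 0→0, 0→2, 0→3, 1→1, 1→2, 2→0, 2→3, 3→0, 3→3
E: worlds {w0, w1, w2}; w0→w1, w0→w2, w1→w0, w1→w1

Frame correspondent (Sahlqvist): ∀x ∀y (Rxy → ∃z (Rxz ∧ Rzy)) — i.e. density.
A: fails — Rtw but no z with Rtz and Rzw.
B: fails — Rtv but no z with Rtz and Rzv.
C: fails — Rw2w4 but no z with Rw2z and Rzw4.
D: ✓.
E: fails — Rw0w2 but no z with Rw0z and Rzw2.
Valid on: D.

D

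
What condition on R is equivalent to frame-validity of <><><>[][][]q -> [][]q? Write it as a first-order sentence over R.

This is a Sahlqvist (Geach-type) schema ◇^3□^3q → □^2◇^0q.
Minimal-valuation argument: fix x; take any y with xR^3y and any z with xR^2z. Set V(q) to the set of worlds R-reachable from y in exactly 3 steps. Then □^3q holds at y, so the antecedent holds at x; validity forces ◇^0q at z, giving a w with zR^0w and yR^3w.
First-order correspondent: forall x forall y forall z ((x R^3 y & x R^2 z) -> exists w (y R^3 w & z = w)).

forall x forall y forall z ((x R^3 y & x R^2 z) -> exists w (y R^3 w & z = w))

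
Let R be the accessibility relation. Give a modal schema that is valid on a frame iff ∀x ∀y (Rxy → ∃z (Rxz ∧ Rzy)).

□□p → □p

The condition is density. The C4 schema □□p → □p defines it.
Suppose □□p→□p is valid. Take Rxy and set V(p)={w : xR²w}. Then □□p at x, so □p at x, so p at y, i.e. ∃z(Rxz∧Rzy).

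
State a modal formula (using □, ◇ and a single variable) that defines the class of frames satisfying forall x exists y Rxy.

A defining formula is □p → ◇p (the D axiom).
Suppose □p→◇p is valid. At any x set V(p)=W. Then □p at x, so ◇p at x, so x has a successor.

□p → ◇p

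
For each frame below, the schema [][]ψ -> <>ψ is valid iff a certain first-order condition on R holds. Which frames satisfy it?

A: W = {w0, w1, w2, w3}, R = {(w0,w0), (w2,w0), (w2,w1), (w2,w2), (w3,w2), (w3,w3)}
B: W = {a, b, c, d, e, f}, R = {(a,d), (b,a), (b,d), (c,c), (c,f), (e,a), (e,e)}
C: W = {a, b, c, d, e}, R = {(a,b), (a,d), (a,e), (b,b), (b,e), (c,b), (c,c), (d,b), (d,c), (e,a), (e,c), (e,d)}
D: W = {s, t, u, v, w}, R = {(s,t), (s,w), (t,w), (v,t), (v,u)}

C

Frame correspondent (Sahlqvist): forall x exists w (x R^2 w & xRw) — i.e. a generalized confluence (Geach) condition.
A: fails — at w1 but no w with w1R²w and w1Rw.
B: fails — at a but no w with aR²w and aRw.
C: satisfies the condition.
D: fails — at t but no w* with tR²w* and tRw*.
Valid on: C.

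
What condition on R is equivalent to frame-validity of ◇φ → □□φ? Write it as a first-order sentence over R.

This is a Sahlqvist (Geach-type) schema ◇^1□^0φ → □^2◇^0φ.
First-order correspondent: ∀x ∀y ∀z ((xRy ∧ xR²z) → ∃w (y = w ∧ z = w)).

∀x ∀y ∀z ((xRy ∧ xR²z) → ∃w (y = w ∧ z = w))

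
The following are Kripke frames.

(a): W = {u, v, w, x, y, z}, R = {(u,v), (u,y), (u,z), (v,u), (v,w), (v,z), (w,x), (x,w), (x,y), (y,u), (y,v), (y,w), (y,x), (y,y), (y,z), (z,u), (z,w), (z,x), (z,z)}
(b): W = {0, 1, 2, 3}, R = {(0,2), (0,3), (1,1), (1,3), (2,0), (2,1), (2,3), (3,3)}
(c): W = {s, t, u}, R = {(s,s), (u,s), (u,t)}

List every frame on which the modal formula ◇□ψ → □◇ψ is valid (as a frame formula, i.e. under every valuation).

Frame correspondent (Sahlqvist): ∀x ∀y ∀z (Rxy ∧ Rxz → ∃w (Ryw ∧ Rzw)) — i.e. convergence.
(a): fails — Rvu and Rvw but u and w have no common successor.
(b): satisfies the condition.
(c): fails — Rus and Rut but s and t have no common successor.

(b)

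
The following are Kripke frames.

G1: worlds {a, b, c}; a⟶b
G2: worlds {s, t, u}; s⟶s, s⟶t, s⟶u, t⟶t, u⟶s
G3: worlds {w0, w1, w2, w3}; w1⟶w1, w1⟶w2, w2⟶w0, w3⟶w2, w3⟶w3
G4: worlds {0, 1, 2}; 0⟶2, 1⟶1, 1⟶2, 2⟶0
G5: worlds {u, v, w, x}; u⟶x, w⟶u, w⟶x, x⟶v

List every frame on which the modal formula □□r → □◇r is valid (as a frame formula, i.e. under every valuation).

G2, G4

This is the axiom for a generalized confluence (Geach) condition; its first-order frame correspondent is ∀x ∀z (xRz → ∃w (xR²w ∧ zRw)).
G1: fails — aRb but no w with aR²w and bRw.
G2: condition met.
G3: fails — w2Rw0 but no w with w2R²w and w0Rw.
G4: condition met.
G5: fails — xRv but no t with xR²t and vRt.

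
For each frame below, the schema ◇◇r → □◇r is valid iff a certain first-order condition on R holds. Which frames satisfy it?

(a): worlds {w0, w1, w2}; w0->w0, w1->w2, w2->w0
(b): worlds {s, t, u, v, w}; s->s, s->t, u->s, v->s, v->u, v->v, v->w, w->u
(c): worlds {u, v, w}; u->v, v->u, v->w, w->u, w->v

(a)

Frame correspondent (Sahlqvist): ∀x ∀y ∀z ((xR²y ∧ xRz) → ∃w (y = w ∧ zRw)) — i.e. a generalized confluence (Geach) condition.
(a): satisfies the condition.
(b): fails — sR²s, sRt but no w* with s=w* and tRw*.
(c): fails — vR²u, vRu but no t with u=t and uRt.
Valid on: (a).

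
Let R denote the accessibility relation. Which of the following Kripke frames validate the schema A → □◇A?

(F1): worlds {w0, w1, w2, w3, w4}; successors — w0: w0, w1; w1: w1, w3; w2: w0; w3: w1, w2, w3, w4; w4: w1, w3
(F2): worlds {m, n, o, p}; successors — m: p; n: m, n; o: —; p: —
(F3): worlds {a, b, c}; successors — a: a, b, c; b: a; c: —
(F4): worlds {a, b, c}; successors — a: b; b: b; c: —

none

The schema corresponds to symmetry: ∀x ∀y (Rxy → Ryx).
(F1): fails — Rw3w2 but not Rw2w3.
(F2): fails — Rnm but not Rmn.
(F3): fails — Rac but not Rca.
(F4): fails — Rab but not Rba.
Valid on no frame.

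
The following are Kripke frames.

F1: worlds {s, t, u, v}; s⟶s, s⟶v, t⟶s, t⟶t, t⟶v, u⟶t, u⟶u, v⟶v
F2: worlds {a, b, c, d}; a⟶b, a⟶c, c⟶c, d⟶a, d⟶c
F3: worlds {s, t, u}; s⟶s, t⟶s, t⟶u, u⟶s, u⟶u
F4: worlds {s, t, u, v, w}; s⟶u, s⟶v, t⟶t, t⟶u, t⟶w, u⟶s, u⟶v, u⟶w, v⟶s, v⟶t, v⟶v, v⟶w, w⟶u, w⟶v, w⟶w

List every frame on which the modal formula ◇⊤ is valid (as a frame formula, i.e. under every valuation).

This is the axiom for seriality; its first-order frame correspondent is ∀x ∃y Rxy.
F1: condition met.
F2: fails — world b has no successor.
F3: condition met.
F4: condition met.

F1, F3, F4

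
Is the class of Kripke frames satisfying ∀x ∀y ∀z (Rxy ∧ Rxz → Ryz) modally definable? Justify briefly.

This is a Sahlqvist condition; the 5 axiom ◇r → □◇r defines it.
Suppose ◇r→□◇r is valid. Take Rxy, Rxz and set V(r)={y}. Then ◇r at x, so □◇r at x, so ◇r at z, so some w with Rzw has r; w=y, i.e. Rzy. By symmetry of the argument, Ryz.

Definable; ◇r → □◇r defines it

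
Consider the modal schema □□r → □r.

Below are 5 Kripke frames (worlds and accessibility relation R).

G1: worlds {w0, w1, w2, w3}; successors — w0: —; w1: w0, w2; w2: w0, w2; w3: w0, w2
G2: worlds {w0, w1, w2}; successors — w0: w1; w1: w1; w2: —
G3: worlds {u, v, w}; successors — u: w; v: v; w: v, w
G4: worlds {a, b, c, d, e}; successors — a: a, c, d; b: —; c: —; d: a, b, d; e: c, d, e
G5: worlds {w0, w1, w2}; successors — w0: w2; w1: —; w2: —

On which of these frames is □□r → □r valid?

G1, G2, G3, G4

Frame correspondent (Sahlqvist): ∀x ∀y (Rxy → ∃z (Rxz ∧ Rzy)) — i.e. density.
G1: holds.
G2: holds.
G3: holds.
G4: holds.
G5: fails — Rw0w2 but no z with Rw0z and Rzw2.
Valid on: G1, G2, G3, G4.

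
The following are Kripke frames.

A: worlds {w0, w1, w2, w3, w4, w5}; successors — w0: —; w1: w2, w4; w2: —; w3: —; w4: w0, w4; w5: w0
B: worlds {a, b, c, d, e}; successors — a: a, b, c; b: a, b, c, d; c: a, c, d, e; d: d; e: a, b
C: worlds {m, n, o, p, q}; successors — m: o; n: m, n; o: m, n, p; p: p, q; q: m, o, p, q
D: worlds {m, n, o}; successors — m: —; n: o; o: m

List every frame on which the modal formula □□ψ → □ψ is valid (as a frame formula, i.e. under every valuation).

This is the axiom for density; its first-order frame correspondent is ∀x ∀y (Rxy → ∃z (Rxz ∧ Rzy)).
A: fails — Rw1w2 but no z with Rw1z and Rzw2.
B: ✓.
C: fails — Rmo but no z with Rmz and Rzo.
D: fails — Rno but no z with Rnz and Rzo.

B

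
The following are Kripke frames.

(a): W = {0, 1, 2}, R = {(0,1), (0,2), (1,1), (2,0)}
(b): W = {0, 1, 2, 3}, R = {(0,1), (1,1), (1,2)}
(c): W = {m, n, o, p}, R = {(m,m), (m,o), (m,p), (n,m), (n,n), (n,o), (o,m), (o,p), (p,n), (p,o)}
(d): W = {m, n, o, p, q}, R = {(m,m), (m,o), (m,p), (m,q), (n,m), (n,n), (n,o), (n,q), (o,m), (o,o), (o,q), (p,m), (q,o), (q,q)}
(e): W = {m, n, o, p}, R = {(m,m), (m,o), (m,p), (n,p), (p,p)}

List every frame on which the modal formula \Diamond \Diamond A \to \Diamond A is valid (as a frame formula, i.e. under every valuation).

Frame correspondent (Sahlqvist): \forall x \forall y \forall z (Rxy \wedge Ryz \to Rxz) — i.e. transitivity.
(a): fails — R20 and R01 but not R21.
(b): fails — R01 and R12 but not R02.
(c): fails — Rom and Rmo but not Roo.
(d): fails — Rom and Rmp but not Rop.
(e): satisfies the condition.
Valid on: (e).

(e)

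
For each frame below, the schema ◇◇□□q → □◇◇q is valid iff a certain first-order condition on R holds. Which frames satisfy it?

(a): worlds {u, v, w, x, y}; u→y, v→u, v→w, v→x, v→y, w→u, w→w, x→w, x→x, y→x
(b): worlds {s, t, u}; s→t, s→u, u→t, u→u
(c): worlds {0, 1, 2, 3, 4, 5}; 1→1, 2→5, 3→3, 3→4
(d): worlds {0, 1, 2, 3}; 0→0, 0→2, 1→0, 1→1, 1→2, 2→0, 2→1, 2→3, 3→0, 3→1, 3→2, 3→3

Frame correspondent (Sahlqvist): ∀x ∀y ∀z ((xR²y ∧ xRz) → ∃w (yR²w ∧ zR²w)) — i.e. a generalized confluence (Geach) condition.
(a): fails — vR²u, vRw but no t with uR²t and wR²t.
(b): fails — sR²t, sRt but no w with tR²w and tR²w.
(c): fails — 3R²3, 3R4 but no w with 3R²w and 4R²w.
(d): ✓.
Valid on: (d).

(d)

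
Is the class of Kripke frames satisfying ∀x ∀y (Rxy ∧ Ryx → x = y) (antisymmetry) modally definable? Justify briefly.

Modal frame validity is preserved under surjective bounded morphisms.
The 6-cycle (worlds a,b,c,d,e,f with a→b→c→d→e→f→a) is antisymmetric. Sending even-indexed worlds to a and odd-indexed worlds to b is a surjective bounded morphism onto the two-world frame with a↔b, which is not antisymmetric.
Hence antisymmetry is not modally definable.

No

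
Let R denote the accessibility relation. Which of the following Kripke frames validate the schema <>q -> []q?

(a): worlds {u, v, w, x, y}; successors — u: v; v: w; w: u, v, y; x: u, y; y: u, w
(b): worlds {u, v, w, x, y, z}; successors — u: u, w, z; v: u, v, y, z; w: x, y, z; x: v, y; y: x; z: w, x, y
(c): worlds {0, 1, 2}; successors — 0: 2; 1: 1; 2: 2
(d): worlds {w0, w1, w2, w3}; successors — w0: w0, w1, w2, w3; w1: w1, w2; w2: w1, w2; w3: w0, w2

Frame correspondent (Sahlqvist): forall x forall y forall z (Rxy & Rxz -> y = z) — i.e. partial functionality.
(a): fails — w sees both u and v.
(b): fails — u sees both u and w.
(c): condition met.
(d): fails — w0 sees both w0 and w1.

(c)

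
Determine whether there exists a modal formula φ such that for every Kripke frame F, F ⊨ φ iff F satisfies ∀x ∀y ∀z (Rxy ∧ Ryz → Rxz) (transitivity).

Yes — defined by □q → □□q

Yes: it is transitivity, defined by the 4 schema □q → □□q.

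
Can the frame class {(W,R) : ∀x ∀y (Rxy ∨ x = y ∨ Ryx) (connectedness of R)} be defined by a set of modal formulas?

Not modally definable

Modal frame validity is preserved under disjoint unions.
Take 2 disjoint single-world reflexive frames: each is trivially connected, but their disjoint union has 2 worlds with no edge between distinct components, so it is not connected.
Hence connectedness of R is not modally definable.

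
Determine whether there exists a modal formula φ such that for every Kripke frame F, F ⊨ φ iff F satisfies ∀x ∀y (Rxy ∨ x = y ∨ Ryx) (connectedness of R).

Modal frame validity is preserved under disjoint unions.
Take 2 disjoint single-world reflexive frames: each is trivially connected, but their disjoint union has 2 worlds with no edge between distinct components, so it is not connected.
Hence connectedness of R is not modally definable.

Not modally definable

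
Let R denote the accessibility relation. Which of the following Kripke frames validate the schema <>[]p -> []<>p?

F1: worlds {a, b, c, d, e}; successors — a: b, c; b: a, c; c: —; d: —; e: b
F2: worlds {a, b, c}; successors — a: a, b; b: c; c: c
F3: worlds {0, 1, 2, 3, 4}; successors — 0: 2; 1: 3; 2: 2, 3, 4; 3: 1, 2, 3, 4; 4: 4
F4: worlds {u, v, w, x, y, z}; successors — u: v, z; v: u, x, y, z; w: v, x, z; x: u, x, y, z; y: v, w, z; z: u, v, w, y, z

F4

This is the axiom for convergence; its first-order frame correspondent is forall x forall y forall z (Rxy & Rxz -> exists w (Ryw & Rzw)).
F1: fails — Rab and Rac but b and c have no common successor.
F2: fails — Raa and Rab but a and b have no common successor.
F3: fails — R34 and R31 but 4 and 1 have no common successor.
F4: holds.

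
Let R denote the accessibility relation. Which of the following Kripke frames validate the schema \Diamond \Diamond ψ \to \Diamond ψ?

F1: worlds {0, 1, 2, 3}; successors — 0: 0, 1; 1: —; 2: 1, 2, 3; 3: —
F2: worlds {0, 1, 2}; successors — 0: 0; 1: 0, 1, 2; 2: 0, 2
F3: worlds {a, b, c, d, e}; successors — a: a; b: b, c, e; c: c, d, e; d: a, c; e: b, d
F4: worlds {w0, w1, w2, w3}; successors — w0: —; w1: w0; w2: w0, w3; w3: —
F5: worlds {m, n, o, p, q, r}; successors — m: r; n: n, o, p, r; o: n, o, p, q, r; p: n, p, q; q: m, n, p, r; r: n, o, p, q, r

Frame correspondent (Sahlqvist): \forall x \forall y \forall z (Rxy \wedge Ryz \to Rxz) — i.e. transitivity.
F1: holds.
F2: holds.
F3: fails — Rbc and Rcd but not Rbd.
F4: holds.
F5: fails — Rpn and Rnr but not Rpr.

F1, F2, F4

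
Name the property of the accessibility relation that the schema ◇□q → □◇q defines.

Suppose ◇□q→□◇q is valid. Take Rxy, Rxz and set V(q)={w : Ryw}. Then □q at y so ◇□q at x, so □◇q at x, so ◇q at z, giving w with Rzw and Ryw.

convergence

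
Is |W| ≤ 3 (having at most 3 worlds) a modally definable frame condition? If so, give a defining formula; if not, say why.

No

If a class were modally definable it would be closed under disjoint unions (Goldblatt–Thomason).
Any modal formula valid on each of 4 disjoint one-world frames is valid on their disjoint union (validity is preserved under disjoint unions). Each one-world frame has |W|=1≤3, but the union has |W|=4.
Hence having at most 3 worlds is not modally definable.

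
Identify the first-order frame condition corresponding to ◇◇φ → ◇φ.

This is frame-equivalent to □φ → □□φ (substitute ¬φ for φ and contrapose).
Suppose □φ→□□φ is valid. Take Rxy, Ryz and set V(φ)={w : Rxw}. Then □φ at x, so □□φ at x, so □φ at y, so φ at z, i.e. Rxz.
Conversely, on a frame with transitivity the schema holds at every world under every valuation.
So the correspondent is transitivity.

Transitivity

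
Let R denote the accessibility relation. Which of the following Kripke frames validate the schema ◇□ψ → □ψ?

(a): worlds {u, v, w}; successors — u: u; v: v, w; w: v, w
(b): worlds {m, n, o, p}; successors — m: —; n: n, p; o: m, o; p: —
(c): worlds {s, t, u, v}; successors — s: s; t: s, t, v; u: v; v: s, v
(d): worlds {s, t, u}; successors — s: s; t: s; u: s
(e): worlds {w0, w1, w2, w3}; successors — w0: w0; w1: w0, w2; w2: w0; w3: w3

(a), (d)

This is the axiom for the Euclidean property; its first-order frame correspondent is ∀x ∀y ∀z (Rxy ∧ Rxz → Ryz).
(a): holds.
(b): fails — Rnp and Rnn but not Rpn.
(c): fails — Rtv and Rtt but not Rvt.
(d): holds.
(e): fails — Rw1w2 and Rw1w2 but not Rw2w2.
Valid on: (a), (d).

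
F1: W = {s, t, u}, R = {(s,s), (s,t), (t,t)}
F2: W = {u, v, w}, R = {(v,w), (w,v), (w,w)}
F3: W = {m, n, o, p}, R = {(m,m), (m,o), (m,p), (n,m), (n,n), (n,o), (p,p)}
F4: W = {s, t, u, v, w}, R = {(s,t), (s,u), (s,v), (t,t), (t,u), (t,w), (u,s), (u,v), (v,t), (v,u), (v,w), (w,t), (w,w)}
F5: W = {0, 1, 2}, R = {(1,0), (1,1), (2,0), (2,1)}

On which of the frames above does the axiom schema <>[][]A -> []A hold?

This is the axiom for a generalized confluence (Geach) condition; its first-order frame correspondent is forall x forall y forall z ((xRy & xRz) -> exists w (y R^2 w & z = w)).
F1: fails — sRt, sRs but no w with tR²w and s=w.
F2: holds.
F3: fails — mRo, mRm but no w with oR²w and m=w.
F4: holds.
F5: fails — 1R0, 1R0 but no w with 0R²w and 0=w.

F2, F4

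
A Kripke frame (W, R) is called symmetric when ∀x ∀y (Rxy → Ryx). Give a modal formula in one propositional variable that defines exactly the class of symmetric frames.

A defining formula is s → □◇s (the B axiom).
Suppose s→□◇s is valid. Take Rxy and set V(s)={x}. Then s at x, so □◇s at x, so ◇s at y, so some z with Ryz has s; z=x, i.e. Ryx.

s → □◇s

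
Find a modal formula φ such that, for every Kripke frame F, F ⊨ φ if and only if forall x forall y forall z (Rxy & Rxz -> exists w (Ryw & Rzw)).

This is convergence; the standard corresponding axiom is .2: ◇□q → □◇q.
Suppose ◇□q→□◇q is valid. Take Rxy, Rxz and set V(q)={w : Ryw}. Then □q at y so ◇□q at x, so □◇q at x, so ◇q at z, giving w with Rzw and Ryw.

◇□q → □◇q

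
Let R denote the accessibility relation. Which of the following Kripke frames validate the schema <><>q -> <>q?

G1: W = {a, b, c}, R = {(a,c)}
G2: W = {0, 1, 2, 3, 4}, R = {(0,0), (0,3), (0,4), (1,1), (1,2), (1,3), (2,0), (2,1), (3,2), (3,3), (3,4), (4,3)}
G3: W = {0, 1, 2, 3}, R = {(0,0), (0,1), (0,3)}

This is the axiom for transitivity; its first-order frame correspondent is forall x forall y forall z (Rxy & Ryz -> Rxz).
G1: holds.
G2: fails — R32 and R20 but not R30.
G3: holds.

G1, G3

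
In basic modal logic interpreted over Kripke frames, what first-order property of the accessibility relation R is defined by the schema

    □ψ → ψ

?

reflexivity

Suppose □ψ→ψ is valid. At any x set V(ψ)={w : Rxw}. Then □ψ holds at x, so ψ holds at x, i.e. Rxx.
Conversely, any frame satisfying ∀x Rxx validates the schema.
So the correspondent is reflexivity.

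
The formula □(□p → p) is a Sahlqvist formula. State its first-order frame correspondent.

Suppose □(□p→p) is valid. Take Rxy and set V(p)={w : Ryw}. Then at y, □p holds; since □(□p→p) at x, □p→p at y, so p at y, i.e. Ryy.

Shift-reflexivity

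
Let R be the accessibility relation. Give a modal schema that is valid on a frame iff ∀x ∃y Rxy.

□q → ◇q

A defining formula is □q → ◇q (the D axiom).
Suppose □q→◇q is valid. At any x set V(q)=W. Then □q at x, so ◇q at x, so x has a successor.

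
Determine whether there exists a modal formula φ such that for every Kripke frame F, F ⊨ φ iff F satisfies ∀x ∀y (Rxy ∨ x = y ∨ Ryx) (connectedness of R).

Not modally definable

Modal frame validity is preserved under disjoint unions.
Take 2 disjoint single-world reflexive frames: each is trivially connected, but their disjoint union has 2 worlds with no edge between distinct components, so it is not connected.
So no modal formula (or set of formulas) defines exactly the connected frames.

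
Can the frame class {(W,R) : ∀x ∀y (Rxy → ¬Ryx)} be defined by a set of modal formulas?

Modal frame validity is preserved under surjective bounded morphisms.
The 4-cycle (worlds s,t,u,v with s→t→u→v→s) is asymmetric. Mapping every world to a single reflexive point • is a surjective bounded morphism, and the reflexive point is not asymmetric (R•• but asymmetry requires ¬R••).
So no modal formula (or set of formulas) defines exactly the asymmetric frames.

Not modally definable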